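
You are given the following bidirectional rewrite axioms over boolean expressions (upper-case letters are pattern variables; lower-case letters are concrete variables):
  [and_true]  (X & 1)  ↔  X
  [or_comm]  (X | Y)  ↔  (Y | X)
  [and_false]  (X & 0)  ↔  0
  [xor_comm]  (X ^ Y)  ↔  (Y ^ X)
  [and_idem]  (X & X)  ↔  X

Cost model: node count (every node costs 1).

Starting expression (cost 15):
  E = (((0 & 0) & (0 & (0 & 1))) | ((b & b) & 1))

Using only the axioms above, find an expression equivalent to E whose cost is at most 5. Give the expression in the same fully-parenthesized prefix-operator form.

((0 & 0) | b)   [cost 5]

step 1: and_true (→) rewrites (0 & 1) into 0, now (((0 & 0) & (0 & 0)) | ((b & b) & 1))
step 2: and_idem (→) rewrites (0 & 0) into 0, now ((0 & (0 & 0)) | ((b & b) & 1))
step 3: and_true (→) rewrites ((b & b) & 1) into (b & b), now ((0 & (0 & 0)) | (b & b))
step 4: and_idem (→) rewrites (b & b) into b, now ((0 & (0 & 0)) | b)
step 5: and_idem (→) rewrites (0 & 0) into 0, reaching cost 5 (bound 5)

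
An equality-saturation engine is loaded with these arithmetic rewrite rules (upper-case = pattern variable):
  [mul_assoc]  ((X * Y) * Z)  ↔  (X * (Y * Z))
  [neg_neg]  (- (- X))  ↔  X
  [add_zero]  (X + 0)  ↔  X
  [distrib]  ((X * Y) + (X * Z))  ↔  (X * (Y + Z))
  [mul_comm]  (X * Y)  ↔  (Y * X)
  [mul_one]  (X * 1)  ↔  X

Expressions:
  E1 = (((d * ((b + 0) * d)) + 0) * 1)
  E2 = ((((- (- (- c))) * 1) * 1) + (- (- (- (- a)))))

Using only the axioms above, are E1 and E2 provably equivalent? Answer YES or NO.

Every axiom is a valid identity, so a rewrite proof would force E1 and E2 to agree under every assignment.
At a=0, b=0, c=1, d=0: E1 = 0 but E2 = -1; they differ, so no derivation exists.

NO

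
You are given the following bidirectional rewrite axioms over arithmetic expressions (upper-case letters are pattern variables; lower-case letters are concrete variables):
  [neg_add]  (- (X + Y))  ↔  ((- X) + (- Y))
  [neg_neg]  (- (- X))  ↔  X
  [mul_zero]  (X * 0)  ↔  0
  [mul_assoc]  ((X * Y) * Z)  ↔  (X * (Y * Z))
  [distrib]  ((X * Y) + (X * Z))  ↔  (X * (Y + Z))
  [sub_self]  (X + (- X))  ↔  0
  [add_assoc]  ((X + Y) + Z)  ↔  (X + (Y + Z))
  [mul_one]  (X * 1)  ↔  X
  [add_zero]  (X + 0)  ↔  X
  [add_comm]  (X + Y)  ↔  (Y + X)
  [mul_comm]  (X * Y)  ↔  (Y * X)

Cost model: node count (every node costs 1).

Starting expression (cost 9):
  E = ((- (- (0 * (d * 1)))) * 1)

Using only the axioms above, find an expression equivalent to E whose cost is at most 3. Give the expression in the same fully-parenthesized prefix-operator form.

(0 * d)   [cost 3]

step 1: mul_one (→) rewrites (d * 1) into d, now ((- (- (0 * d))) * 1)
step 2: mul_one (→) rewrites ((- (- (0 * d))) * 1) into (- (- (0 * d)))
step 3: neg_neg (→) rewrites (- (- (0 * d))) into (0 * d), reaching cost 3 (bound 3)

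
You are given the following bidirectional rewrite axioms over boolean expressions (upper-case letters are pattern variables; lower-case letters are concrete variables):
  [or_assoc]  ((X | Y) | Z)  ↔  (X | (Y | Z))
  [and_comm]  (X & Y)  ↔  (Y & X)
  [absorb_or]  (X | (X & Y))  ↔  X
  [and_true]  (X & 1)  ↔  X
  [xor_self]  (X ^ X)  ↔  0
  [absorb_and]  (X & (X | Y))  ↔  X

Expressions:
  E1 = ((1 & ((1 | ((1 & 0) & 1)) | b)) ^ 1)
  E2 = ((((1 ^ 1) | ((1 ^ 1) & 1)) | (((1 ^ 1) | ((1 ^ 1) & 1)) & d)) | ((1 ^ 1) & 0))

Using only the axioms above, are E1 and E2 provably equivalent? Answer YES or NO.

1. [and_true →] ((1 & 0) & 1)  →  (1 & 0);  E1 = ((1 & ((1 | (1 & 0)) | b)) ^ 1)
2. [absorb_or →] (1 | (1 & 0))  →  1;  E1 = ((1 & (1 | b)) ^ 1)
3. [absorb_and →] (1 & (1 | b))  →  1;  E1 = (1 ^ 1)
4. [absorb_or ←] (1 ^ 1)  →  ((1 ^ 1) | ((1 ^ 1) & 0))
5. [absorb_or ←] (1 ^ 1)  →  ((1 ^ 1) | ((1 ^ 1) & 1));  E1 = (((1 ^ 1) | ((1 ^ 1) & 1)) | ((1 ^ 1) & 0))
6. [absorb_or ←] ((1 ^ 1) | ((1 ^ 1) & 1))  →  (((1 ^ 1) | ((1 ^ 1) & 1)) | (((1 ^ 1) | ((1 ^ 1) & 1)) & d));  this is E2

YES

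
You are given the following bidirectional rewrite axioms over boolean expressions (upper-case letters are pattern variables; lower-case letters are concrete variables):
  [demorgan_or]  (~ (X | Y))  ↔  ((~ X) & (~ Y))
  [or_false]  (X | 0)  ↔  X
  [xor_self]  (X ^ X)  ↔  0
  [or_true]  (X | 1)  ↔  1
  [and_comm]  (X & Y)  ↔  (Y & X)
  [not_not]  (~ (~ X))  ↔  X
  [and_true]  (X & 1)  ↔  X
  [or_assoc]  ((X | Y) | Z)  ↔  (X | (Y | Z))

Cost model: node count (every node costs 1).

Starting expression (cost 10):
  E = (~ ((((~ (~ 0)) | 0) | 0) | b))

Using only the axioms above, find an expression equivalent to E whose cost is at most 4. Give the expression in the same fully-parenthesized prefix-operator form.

step 1: or_false (→) rewrites (((~ (~ 0)) | 0) | 0) into ((~ (~ 0)) | 0), now (~ (((~ (~ 0)) | 0) | b))
step 2: or_false (→) rewrites ((~ (~ 0)) | 0) into (~ (~ 0)), now (~ ((~ (~ 0)) | b))
step 3: not_not (→) rewrites (~ (~ 0)) into 0, reaching cost 4 (bound 4)

(~ (0 | b))   [cost 4]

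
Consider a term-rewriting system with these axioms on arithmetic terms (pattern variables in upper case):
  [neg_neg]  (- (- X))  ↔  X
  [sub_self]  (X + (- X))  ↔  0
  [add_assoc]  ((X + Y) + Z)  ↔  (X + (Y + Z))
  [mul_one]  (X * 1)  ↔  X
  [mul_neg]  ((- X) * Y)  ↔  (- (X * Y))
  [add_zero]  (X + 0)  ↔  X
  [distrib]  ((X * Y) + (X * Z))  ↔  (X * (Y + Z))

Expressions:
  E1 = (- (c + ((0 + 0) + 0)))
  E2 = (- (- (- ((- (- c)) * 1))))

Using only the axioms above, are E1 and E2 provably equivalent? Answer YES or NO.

step 1: add_zero (→) rewrites ((0 + 0) + 0) into (0 + 0), now (- (c + (0 + 0)))
step 2: add_zero (→) rewrites (0 + 0) into 0, now (- (c + 0))
step 3: add_zero (→) rewrites (c + 0) into c, now (- c)
step 4: mul_one (←) rewrites c into (c * 1), now (- (c * 1))
step 5: neg_neg (←) rewrites (- (c * 1)) into (- (- (- (c * 1))))
step 6: neg_neg (←) rewrites c into (- (- c)), which is E2

YES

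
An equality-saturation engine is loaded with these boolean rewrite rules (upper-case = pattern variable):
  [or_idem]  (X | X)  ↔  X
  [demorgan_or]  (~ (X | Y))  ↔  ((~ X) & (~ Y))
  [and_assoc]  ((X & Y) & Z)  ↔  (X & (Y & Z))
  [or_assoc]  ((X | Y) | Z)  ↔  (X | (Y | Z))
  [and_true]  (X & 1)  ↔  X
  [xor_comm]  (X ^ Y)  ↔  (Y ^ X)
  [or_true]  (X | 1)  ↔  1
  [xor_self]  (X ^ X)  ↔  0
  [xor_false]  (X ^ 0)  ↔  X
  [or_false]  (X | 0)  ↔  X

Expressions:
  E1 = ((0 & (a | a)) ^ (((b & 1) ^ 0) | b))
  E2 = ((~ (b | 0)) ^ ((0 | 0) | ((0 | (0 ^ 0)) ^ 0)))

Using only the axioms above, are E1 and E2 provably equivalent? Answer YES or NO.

The axioms are sound identities: if E1 ↔* E2 then E1 and E2 evaluate identically under any assignment.
Under a=0, b=0: E1 evaluates to 0, E2 to 1. Distinct ⇒ no rewrite sequence connects them.

NO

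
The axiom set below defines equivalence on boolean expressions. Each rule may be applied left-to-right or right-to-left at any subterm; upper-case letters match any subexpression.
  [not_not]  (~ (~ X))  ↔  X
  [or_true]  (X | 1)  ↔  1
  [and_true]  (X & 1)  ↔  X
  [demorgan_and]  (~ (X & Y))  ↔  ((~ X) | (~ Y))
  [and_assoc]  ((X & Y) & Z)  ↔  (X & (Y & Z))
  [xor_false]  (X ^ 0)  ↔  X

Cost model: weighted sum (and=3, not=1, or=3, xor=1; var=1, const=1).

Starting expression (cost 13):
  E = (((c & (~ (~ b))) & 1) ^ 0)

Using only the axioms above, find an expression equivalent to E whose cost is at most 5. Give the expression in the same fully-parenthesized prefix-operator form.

step 1: and_true (→) rewrites ((c & (~ (~ b))) & 1) into (c & (~ (~ b))), now ((c & (~ (~ b))) ^ 0)
step 2: xor_false (→) rewrites ((c & (~ (~ b))) ^ 0) into (c & (~ (~ b)))
step 3: not_not (→) rewrites (~ (~ b)) into b, reaching cost 5 (bound 5)

(c & b)   [cost 5]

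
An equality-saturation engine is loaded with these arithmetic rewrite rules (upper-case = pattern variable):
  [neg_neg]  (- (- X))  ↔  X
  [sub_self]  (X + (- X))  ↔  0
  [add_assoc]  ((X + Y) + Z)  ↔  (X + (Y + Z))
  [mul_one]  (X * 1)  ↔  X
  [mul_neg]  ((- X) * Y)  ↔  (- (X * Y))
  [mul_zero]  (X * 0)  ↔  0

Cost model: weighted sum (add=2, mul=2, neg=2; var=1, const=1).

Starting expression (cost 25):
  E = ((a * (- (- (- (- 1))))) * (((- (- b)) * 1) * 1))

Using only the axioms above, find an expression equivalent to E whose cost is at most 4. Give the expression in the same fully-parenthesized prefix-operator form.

step 1: neg_neg (→) rewrites (- (- 1)) into 1, now ((a * (- (- 1))) * (((- (- b)) * 1) * 1))
step 2: neg_neg (→) rewrites (- (- 1)) into 1, now ((a * 1) * (((- (- b)) * 1) * 1))
step 3: mul_one (→) rewrites (a * 1) into a, now (a * (((- (- b)) * 1) * 1))
step 4: mul_one (→) rewrites ((- (- b)) * 1) into (- (- b)), now (a * ((- (- b)) * 1))
step 5: mul_one (→) rewrites ((- (- b)) * 1) into (- (- b)), now (a * (- (- b)))
step 6: neg_neg (→) rewrites (- (- b)) into b, reaching cost 4 (bound 4)

(a * b)   [cost 4]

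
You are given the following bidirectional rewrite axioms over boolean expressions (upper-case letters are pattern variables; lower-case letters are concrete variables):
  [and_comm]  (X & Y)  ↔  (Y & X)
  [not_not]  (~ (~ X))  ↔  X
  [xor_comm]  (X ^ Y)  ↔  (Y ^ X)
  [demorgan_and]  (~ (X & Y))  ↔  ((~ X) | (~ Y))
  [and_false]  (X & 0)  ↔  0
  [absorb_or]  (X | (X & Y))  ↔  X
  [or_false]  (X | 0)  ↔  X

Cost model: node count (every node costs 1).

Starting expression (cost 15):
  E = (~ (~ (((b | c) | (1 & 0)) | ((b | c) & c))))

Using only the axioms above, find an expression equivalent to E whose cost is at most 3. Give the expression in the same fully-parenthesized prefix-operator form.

(b | c)   [cost 3]

(1) (~ (~ (((b | c) | (1 & 0)) | ((b | c) & c))))  =[not_not →]=  (((b | c) | (1 & 0)) | ((b | c) & c))
(2) (1 & 0)  =[and_false →]=  0    ⊢ (((b | c) | 0) | ((b | c) & c))
(3) ((b | c) | 0)  =[or_false →]=  (b | c)    ⊢ ((b | c) | ((b | c) & c))
(4) ((b | c) | ((b | c) & c))  =[absorb_or →]=  (b | c)    ⊢ cost 3, within 3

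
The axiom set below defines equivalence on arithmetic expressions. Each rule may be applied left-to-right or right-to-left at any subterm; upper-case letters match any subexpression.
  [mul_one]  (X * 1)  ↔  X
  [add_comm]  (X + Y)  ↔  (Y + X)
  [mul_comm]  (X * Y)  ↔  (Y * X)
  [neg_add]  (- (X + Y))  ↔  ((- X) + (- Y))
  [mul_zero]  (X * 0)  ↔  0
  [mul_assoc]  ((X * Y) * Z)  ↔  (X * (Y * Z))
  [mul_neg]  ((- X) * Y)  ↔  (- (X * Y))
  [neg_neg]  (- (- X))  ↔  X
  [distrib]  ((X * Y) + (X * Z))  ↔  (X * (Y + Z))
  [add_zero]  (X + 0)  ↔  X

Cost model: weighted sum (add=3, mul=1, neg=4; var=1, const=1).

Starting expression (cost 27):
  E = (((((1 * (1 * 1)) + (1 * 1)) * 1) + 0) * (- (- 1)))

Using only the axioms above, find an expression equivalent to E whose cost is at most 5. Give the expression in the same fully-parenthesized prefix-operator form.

step 1: mul_one (→) rewrites (1 * 1) into 1, now (((((1 * 1) + (1 * 1)) * 1) + 0) * (- (- 1)))
step 2: mul_one (→) rewrites (1 * 1) into 1, now (((((1 * 1) + 1) * 1) + 0) * (- (- 1)))
step 3: add_comm (→) rewrites ((1 * 1) + 1) into (1 + (1 * 1)), now ((((1 + (1 * 1)) * 1) + 0) * (- (- 1)))
step 4: neg_neg (→) rewrites (- (- 1)) into 1, now ((((1 + (1 * 1)) * 1) + 0) * 1)
step 5: mul_one (→) rewrites ((((1 + (1 * 1)) * 1) + 0) * 1) into (((1 + (1 * 1)) * 1) + 0)
step 6: add_zero (→) rewrites (((1 + (1 * 1)) * 1) + 0) into ((1 + (1 * 1)) * 1)
step 7: mul_one (→) rewrites ((1 + (1 * 1)) * 1) into (1 + (1 * 1))
step 8: add_comm (→) rewrites (1 + (1 * 1)) into ((1 * 1) + 1)
step 9: mul_one (→) rewrites (1 * 1) into 1, reaching cost 5 (bound 5)

(1 + 1)   [cost 5]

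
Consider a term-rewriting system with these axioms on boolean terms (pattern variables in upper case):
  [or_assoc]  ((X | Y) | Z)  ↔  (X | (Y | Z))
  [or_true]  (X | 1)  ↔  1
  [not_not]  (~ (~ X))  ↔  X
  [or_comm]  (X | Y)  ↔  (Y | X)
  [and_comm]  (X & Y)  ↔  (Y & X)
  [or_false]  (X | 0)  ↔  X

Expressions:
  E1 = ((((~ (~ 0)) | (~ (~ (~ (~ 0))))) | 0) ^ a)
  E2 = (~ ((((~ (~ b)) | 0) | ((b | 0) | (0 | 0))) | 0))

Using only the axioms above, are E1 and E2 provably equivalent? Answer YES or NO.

NO

All listed rules preserve value, hence provable equivalence implies equal values everywhere; look for a separating assignment.
a=0, b=0 gives E1 ↦ 0, E2 ↦ 1; values differ ⇒ not provably equivalent.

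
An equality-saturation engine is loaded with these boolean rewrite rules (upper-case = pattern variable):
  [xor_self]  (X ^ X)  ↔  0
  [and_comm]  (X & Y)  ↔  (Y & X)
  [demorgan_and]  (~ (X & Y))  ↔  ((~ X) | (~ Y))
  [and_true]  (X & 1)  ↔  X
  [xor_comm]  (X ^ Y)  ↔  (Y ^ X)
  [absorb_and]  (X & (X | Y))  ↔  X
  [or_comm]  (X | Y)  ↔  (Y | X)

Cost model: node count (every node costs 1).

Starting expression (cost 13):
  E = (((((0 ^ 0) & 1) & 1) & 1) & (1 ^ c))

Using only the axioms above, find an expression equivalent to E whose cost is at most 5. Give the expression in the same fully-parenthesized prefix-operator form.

(1) (((0 ^ 0) & 1) & 1)  =[and_true →]=  ((0 ^ 0) & 1)    ⊢ ((((0 ^ 0) & 1) & 1) & (1 ^ c))
(2) (0 ^ 0)  =[xor_self →]=  0    ⊢ (((0 & 1) & 1) & (1 ^ c))
(3) (0 & 1)  =[and_true →]=  0    ⊢ ((0 & 1) & (1 ^ c))
(4) (0 & 1)  =[and_true →]=  0    ⊢ cost 5, within 5

(0 & (1 ^ c))   [cost 5]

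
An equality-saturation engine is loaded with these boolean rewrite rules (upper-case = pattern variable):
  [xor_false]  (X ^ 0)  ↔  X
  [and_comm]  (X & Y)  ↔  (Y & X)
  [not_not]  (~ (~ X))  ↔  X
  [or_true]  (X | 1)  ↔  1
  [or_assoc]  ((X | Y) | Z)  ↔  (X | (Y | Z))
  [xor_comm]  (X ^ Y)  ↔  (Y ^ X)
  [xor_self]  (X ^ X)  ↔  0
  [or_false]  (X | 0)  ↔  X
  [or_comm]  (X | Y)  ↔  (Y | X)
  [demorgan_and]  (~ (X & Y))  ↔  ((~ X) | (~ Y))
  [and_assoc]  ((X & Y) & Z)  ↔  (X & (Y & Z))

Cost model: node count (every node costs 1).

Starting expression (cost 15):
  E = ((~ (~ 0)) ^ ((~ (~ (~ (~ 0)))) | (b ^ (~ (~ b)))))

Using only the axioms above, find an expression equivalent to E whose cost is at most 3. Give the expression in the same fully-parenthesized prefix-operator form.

1. [not_not →] (~ (~ 0))  →  0;  E = ((~ (~ 0)) ^ ((~ (~ 0)) | (b ^ (~ (~ b)))))
2. [not_not →] (~ (~ 0))  →  0;  E = ((~ (~ 0)) ^ (0 | (b ^ (~ (~ b)))))
3. [not_not →] (~ (~ b))  →  b;  E = ((~ (~ 0)) ^ (0 | (b ^ b)))
4. [not_not →] (~ (~ 0))  →  0;  E = (0 ^ (0 | (b ^ b)))
5. [xor_comm →] (0 ^ (0 | (b ^ b)))  →  ((0 | (b ^ b)) ^ 0)
6. [xor_false →] ((0 | (b ^ b)) ^ 0)  →  (0 | (b ^ b))
7. [xor_self →] (b ^ b)  →  0;  cost 3 ≤ 3, done

(0 | 0)   [cost 3]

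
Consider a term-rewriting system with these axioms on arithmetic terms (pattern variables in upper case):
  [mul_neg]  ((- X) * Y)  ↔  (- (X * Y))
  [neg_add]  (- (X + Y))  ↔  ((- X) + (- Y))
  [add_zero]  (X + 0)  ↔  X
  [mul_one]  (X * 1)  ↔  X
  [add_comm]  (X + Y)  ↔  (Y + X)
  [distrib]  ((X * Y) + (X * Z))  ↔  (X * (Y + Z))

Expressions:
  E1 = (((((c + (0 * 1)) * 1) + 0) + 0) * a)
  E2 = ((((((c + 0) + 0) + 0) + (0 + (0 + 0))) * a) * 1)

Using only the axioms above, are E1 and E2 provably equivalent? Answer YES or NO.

step 1: mul_one (→) rewrites (0 * 1) into 0, now (((((c + 0) * 1) + 0) + 0) * a)
step 2: add_zero (→) rewrites (((c + 0) * 1) + 0) into ((c + 0) * 1), now ((((c + 0) * 1) + 0) * a)
step 3: add_zero (→) rewrites (c + 0) into c, now (((c * 1) + 0) * a)
step 4: add_zero (→) rewrites ((c * 1) + 0) into (c * 1), now ((c * 1) * a)
step 5: mul_one (→) rewrites (c * 1) into c, now (c * a)
step 6: add_zero (←) rewrites c into (c + 0), now ((c + 0) * a)
step 7: add_zero (←) rewrites c into (c + 0), now (((c + 0) + 0) * a)
step 8: add_zero (←) rewrites (c + 0) into ((c + 0) + 0), now ((((c + 0) + 0) + 0) * a)
step 9: add_zero (←) rewrites ((c + 0) + 0) into (((c + 0) + 0) + 0), now (((((c + 0) + 0) + 0) + 0) * a)
step 10: add_zero (←) rewrites 0 into (0 + 0), now (((((c + 0) + 0) + 0) + (0 + 0)) * a)
step 11: add_zero (←) rewrites 0 into (0 + 0), now (((((c + 0) + 0) + 0) + (0 + (0 + 0))) * a)
step 12: mul_one (←) rewrites (((((c + 0) + 0) + 0) + (0 + (0 + 0))) * a) into ((((((c + 0) + 0) + 0) + (0 + (0 + 0))) * a) * 1), which is E2

YES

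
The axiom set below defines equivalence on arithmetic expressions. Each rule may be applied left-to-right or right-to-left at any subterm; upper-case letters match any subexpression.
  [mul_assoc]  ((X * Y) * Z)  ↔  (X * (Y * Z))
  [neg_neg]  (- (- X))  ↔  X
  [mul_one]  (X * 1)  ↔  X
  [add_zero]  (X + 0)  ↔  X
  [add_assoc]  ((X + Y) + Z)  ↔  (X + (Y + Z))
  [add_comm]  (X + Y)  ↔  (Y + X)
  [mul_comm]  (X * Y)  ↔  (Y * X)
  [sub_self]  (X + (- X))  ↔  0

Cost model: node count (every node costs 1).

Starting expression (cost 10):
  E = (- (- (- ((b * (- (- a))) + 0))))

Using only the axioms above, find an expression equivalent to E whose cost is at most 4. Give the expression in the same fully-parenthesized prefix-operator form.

1. [add_zero →] ((b * (- (- a))) + 0)  →  (b * (- (- a)));  E = (- (- (- (b * (- (- a))))))
2. [neg_neg →] (- (- (- (b * (- (- a))))))  →  (- (b * (- (- a))))
3. [neg_neg →] (- (- a))  →  a;  cost 4 ≤ 4, done

(- (b * a))   [cost 4]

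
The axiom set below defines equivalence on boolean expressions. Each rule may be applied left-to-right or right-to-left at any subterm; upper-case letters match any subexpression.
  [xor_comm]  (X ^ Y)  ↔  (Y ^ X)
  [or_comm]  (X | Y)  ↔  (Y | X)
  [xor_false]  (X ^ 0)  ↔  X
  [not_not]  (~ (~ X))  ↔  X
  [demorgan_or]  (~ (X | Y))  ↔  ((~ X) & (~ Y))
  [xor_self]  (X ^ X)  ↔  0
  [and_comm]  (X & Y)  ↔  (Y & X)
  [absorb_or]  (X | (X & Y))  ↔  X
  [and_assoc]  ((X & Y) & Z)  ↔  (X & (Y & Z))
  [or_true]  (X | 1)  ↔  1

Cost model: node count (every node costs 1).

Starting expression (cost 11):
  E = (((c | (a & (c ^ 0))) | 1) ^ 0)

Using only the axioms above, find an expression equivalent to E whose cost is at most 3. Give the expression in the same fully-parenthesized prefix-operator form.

(c | 1)   [cost 3]

(1) (c ^ 0)  =[xor_false →]=  c    ⊢ (((c | (a & c)) | 1) ^ 0)
(2) (a & c)  =[and_comm →]=  (c & a)    ⊢ (((c | (c & a)) | 1) ^ 0)
(3) (c | (c & a))  =[absorb_or →]=  c    ⊢ ((c | 1) ^ 0)
(4) ((c | 1) ^ 0)  =[xor_false →]=  (c | 1)    ⊢ cost 3, within 3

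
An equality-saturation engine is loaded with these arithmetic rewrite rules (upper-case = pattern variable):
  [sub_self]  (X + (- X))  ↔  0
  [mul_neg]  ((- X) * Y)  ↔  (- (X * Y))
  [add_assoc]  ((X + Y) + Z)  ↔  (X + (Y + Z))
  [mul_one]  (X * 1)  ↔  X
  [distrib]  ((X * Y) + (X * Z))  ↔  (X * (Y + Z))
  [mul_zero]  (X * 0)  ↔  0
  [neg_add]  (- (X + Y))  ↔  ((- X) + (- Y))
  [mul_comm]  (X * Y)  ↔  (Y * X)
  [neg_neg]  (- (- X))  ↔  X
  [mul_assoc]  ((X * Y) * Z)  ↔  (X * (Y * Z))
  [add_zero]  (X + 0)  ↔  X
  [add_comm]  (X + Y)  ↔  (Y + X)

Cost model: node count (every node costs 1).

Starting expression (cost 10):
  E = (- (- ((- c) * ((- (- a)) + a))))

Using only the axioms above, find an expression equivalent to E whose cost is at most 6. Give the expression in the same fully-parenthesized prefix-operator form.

((- c) * (a + a))   [cost 6]

1. [neg_neg →] (- (- ((- c) * ((- (- a)) + a))))  →  ((- c) * ((- (- a)) + a))
2. [add_comm →] ((- (- a)) + a)  →  (a + (- (- a)));  E = ((- c) * (a + (- (- a))))
3. [neg_neg →] (- (- a))  →  a;  cost 6 ≤ 6, done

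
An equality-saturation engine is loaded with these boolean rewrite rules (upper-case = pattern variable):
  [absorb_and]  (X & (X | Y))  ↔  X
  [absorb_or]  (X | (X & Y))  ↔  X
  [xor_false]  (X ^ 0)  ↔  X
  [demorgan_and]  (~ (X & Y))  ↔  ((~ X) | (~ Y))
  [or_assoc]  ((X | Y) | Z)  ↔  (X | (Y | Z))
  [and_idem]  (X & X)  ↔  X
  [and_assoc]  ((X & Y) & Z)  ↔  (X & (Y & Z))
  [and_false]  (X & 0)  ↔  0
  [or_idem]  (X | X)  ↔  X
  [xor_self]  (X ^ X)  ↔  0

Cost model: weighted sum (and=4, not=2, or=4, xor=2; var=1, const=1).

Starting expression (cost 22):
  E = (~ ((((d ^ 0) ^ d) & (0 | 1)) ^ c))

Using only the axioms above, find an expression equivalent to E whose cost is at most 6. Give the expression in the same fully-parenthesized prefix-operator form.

1. [xor_false →] (d ^ 0)  →  d;  E = (~ (((d ^ d) & (0 | 1)) ^ c))
2. [xor_self →] (d ^ d)  →  0;  E = (~ ((0 & (0 | 1)) ^ c))
3. [absorb_and →] (0 & (0 | 1))  →  0;  cost 6 ≤ 6, done

(~ (0 ^ c))   [cost 6]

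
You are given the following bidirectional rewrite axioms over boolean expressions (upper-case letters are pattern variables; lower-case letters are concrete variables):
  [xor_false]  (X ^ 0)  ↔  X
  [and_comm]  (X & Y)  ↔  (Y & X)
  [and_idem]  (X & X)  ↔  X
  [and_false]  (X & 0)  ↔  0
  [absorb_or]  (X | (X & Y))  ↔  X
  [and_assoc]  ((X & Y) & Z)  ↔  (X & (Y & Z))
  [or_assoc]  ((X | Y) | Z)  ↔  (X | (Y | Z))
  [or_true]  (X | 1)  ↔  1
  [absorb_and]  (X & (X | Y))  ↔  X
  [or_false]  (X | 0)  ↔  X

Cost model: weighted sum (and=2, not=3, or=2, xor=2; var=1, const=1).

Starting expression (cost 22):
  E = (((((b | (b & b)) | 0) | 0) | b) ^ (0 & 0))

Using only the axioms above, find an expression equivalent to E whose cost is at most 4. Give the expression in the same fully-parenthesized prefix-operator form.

(b | b)   [cost 4]

(1) (b | (b & b))  =[absorb_or →]=  b    ⊢ ((((b | 0) | 0) | b) ^ (0 & 0))
(2) (0 & 0)  =[and_idem →]=  0    ⊢ ((((b | 0) | 0) | b) ^ 0)
(3) ((((b | 0) | 0) | b) ^ 0)  =[xor_false →]=  (((b | 0) | 0) | b)
(4) (b | 0)  =[or_false →]=  b    ⊢ ((b | 0) | b)
(5) (b | 0)  =[or_false →]=  b    ⊢ cost 4, within 4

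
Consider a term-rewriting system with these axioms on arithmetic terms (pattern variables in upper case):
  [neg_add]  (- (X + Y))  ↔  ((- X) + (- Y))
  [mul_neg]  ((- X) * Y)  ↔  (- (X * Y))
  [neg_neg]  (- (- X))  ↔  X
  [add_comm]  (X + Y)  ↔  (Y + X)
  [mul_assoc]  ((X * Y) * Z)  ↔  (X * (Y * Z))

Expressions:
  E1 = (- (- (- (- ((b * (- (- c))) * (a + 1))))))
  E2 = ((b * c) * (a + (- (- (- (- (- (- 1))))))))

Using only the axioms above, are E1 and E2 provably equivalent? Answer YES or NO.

1. [neg_neg →] (- (- (- (- ((b * (- (- c))) * (a + 1))))))  →  (- (- ((b * (- (- c))) * (a + 1))))
2. [neg_neg →] (- (- ((b * (- (- c))) * (a + 1))))  →  ((b * (- (- c))) * (a + 1))
3. [neg_neg →] (- (- c))  →  c;  E1 = ((b * c) * (a + 1))
4. [neg_neg ←] 1  →  (- (- 1));  E1 = ((b * c) * (a + (- (- 1))))
5. [neg_neg ←] 1  →  (- (- 1));  E1 = ((b * c) * (a + (- (- (- (- 1))))))
6. [neg_neg ←] 1  →  (- (- 1));  this is E2

YES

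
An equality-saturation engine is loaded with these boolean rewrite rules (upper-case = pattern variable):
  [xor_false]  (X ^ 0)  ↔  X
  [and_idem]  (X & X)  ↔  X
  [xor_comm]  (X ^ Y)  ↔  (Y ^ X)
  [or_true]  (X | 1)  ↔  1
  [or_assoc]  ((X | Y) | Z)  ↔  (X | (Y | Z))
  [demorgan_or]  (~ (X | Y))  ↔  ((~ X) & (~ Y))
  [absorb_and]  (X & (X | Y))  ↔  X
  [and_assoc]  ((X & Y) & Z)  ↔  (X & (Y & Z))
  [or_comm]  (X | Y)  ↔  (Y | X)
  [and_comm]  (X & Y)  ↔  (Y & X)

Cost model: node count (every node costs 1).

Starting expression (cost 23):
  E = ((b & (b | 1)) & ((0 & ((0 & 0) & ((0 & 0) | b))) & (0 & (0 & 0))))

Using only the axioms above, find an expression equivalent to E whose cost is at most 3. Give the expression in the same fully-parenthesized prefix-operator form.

step 1: absorb_and (→) rewrites ((0 & 0) & ((0 & 0) | b)) into (0 & 0), now ((b & (b | 1)) & ((0 & (0 & 0)) & (0 & (0 & 0))))
step 2: absorb_and (→) rewrites (b & (b | 1)) into b, now (b & ((0 & (0 & 0)) & (0 & (0 & 0))))
step 3: and_idem (→) rewrites ((0 & (0 & 0)) & (0 & (0 & 0))) into (0 & (0 & 0)), now (b & (0 & (0 & 0)))
step 4: and_idem (→) rewrites (0 & 0) into 0, now (b & (0 & 0))
step 5: and_idem (→) rewrites (0 & 0) into 0, reaching cost 3 (bound 3)

(b & 0)   [cost 3]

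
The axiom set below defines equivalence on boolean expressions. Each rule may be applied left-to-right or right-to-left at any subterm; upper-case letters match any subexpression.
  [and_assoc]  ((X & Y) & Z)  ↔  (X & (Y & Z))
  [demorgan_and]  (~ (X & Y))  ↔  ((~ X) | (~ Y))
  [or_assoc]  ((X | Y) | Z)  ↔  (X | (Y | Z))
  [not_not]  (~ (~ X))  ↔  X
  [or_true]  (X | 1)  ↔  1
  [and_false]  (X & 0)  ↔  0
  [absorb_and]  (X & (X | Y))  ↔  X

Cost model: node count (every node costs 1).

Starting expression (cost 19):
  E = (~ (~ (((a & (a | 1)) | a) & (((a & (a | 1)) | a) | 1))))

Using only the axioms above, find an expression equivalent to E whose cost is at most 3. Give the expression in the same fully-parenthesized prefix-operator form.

(1) (((a & (a | 1)) | a) & (((a & (a | 1)) | a) | 1))  =[absorb_and →]=  ((a & (a | 1)) | a)    ⊢ (~ (~ ((a & (a | 1)) | a)))
(2) (a & (a | 1))  =[absorb_and →]=  a    ⊢ (~ (~ (a | a)))
(3) (~ (~ (a | a)))  =[not_not →]=  (a | a)    ⊢ cost 3, within 3

(a | a)   [cost 3]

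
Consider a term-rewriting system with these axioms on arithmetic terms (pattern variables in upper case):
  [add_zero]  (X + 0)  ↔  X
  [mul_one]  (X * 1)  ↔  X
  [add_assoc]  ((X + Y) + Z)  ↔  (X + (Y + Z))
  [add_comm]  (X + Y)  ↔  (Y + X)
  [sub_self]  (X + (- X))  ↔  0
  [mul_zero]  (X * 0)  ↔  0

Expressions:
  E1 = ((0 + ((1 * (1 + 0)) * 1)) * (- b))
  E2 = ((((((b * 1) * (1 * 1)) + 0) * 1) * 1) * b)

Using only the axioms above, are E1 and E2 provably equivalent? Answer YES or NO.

NO

The axioms are sound identities: if E1 ↔* E2 then E1 and E2 evaluate identically under any assignment.
Under b=1: E1 evaluates to -1, E2 to 1. Distinct ⇒ no rewrite sequence connects them.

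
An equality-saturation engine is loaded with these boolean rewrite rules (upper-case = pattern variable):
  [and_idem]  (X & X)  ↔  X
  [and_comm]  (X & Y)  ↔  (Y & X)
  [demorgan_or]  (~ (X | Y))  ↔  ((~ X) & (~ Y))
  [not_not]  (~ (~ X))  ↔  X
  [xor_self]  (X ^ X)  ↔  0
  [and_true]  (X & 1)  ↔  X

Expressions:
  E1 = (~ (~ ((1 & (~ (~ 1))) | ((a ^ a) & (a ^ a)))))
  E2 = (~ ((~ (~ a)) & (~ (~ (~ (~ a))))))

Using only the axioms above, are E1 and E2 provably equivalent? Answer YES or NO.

The axioms are sound identities: if E1 ↔* E2 then E1 and E2 evaluate identically under any assignment.
Under a=1: E1 evaluates to 1, E2 to 0. Distinct ⇒ no rewrite sequence connects them.

NO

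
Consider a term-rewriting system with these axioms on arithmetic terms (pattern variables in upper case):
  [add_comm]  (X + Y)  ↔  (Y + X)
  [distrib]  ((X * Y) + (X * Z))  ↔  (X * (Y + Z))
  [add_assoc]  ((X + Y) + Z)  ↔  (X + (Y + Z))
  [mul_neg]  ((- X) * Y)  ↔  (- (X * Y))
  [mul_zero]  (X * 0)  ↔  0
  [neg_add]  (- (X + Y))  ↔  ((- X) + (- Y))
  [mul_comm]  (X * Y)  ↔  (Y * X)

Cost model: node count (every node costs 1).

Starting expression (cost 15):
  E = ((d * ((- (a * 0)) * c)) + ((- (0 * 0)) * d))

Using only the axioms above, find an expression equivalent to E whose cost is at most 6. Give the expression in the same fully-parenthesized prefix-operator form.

(1) (a * 0)  =[mul_zero →]=  0    ⊢ ((d * ((- 0) * c)) + ((- (0 * 0)) * d))
(2) (0 * 0)  =[mul_zero →]=  0    ⊢ ((d * ((- 0) * c)) + ((- 0) * d))
(3) ((- 0) * c)  =[mul_neg →]=  (- (0 * c))    ⊢ ((d * (- (0 * c))) + ((- 0) * d))
(4) (d * (- (0 * c)))  =[mul_comm →]=  ((- (0 * c)) * d)    ⊢ (((- (0 * c)) * d) + ((- 0) * d))
(5) (0 * c)  =[mul_comm →]=  (c * 0)    ⊢ (((- (c * 0)) * d) + ((- 0) * d))
(6) (c * 0)  =[mul_zero →]=  0    ⊢ (((- 0) * d) + ((- 0) * d))
(7) (((- 0) * d) + ((- 0) * d))  =[distrib →]=  ((- 0) * (d + d))    ⊢ cost 6, within 6

((- 0) * (d + d))   [cost 6]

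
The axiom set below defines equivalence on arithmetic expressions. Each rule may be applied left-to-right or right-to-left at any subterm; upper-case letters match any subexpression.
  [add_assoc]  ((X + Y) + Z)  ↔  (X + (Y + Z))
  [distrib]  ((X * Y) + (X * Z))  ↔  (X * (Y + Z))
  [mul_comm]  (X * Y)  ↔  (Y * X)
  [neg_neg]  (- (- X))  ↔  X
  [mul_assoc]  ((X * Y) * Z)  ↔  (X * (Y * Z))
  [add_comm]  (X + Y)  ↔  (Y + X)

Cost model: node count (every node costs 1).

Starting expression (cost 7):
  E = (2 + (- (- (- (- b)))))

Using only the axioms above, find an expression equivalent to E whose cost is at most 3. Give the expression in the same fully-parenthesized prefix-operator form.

(2 + b)   [cost 3]

step 1: neg_neg (→) rewrites (- (- (- (- b)))) into (- (- b)), now (2 + (- (- b)))
step 2: neg_neg (→) rewrites (- (- b)) into b, reaching cost 3 (bound 3)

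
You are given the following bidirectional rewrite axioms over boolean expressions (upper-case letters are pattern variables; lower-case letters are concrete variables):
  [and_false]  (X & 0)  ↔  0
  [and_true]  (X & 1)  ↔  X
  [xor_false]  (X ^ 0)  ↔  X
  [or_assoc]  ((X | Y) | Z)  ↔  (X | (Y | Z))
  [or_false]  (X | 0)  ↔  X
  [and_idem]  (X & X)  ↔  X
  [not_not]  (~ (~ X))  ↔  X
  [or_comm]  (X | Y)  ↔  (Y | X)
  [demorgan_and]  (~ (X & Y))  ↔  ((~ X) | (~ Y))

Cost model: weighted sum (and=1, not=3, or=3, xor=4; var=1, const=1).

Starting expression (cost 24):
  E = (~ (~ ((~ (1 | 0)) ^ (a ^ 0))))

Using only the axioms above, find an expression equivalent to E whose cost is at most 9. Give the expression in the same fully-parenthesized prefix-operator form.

(1) (1 | 0)  =[or_false →]=  1    ⊢ (~ (~ ((~ 1) ^ (a ^ 0))))
(2) (a ^ 0)  =[xor_false →]=  a    ⊢ (~ (~ ((~ 1) ^ a)))
(3) (~ (~ ((~ 1) ^ a)))  =[not_not →]=  ((~ 1) ^ a)    ⊢ cost 9, within 9

((~ 1) ^ a)   [cost 9]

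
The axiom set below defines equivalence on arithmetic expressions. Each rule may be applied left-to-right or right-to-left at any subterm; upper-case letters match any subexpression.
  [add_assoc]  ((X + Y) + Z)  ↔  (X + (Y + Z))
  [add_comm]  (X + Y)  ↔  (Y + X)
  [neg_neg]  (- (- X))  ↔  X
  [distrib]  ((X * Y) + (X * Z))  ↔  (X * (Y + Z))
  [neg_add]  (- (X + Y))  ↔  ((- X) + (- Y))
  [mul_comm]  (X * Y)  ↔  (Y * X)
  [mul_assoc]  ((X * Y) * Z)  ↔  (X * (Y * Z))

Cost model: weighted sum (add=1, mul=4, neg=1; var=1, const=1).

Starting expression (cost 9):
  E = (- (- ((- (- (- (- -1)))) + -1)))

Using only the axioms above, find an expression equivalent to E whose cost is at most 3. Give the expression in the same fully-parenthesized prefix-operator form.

step 1: neg_neg (→) rewrites (- (- (- -1))) into (- -1), now (- (- ((- (- -1)) + -1)))
step 2: neg_neg (→) rewrites (- (- -1)) into -1, now (- (- (-1 + -1)))
step 3: neg_neg (→) rewrites (- (- (-1 + -1))) into (-1 + -1), reaching cost 3 (bound 3)

(-1 + -1)   [cost 3]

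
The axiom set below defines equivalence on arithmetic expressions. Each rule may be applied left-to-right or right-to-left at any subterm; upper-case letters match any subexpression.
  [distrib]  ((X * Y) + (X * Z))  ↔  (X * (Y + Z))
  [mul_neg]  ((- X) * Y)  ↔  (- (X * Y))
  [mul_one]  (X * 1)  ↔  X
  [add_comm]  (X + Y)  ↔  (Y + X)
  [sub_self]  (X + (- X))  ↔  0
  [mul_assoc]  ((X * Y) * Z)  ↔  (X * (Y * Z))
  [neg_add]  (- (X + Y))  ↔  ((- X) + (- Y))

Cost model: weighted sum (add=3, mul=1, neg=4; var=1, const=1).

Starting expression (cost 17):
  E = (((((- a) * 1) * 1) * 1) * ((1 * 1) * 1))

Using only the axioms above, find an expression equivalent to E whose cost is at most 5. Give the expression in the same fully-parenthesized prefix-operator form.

(- a)   [cost 5]

1. [mul_one →] (((- a) * 1) * 1)  →  ((- a) * 1);  E = ((((- a) * 1) * 1) * ((1 * 1) * 1))
2. [mul_neg →] ((- a) * 1)  →  (- (a * 1));  E = (((- (a * 1)) * 1) * ((1 * 1) * 1))
3. [mul_one →] ((- (a * 1)) * 1)  →  (- (a * 1));  E = ((- (a * 1)) * ((1 * 1) * 1))
4. [mul_one →] (a * 1)  →  a;  E = ((- a) * ((1 * 1) * 1))
5. [mul_one →] (1 * 1)  →  1;  E = ((- a) * (1 * 1))
6. [mul_one →] (1 * 1)  →  1;  E = ((- a) * 1)
7. [mul_one →] ((- a) * 1)  →  (- a);  cost 5 ≤ 5, done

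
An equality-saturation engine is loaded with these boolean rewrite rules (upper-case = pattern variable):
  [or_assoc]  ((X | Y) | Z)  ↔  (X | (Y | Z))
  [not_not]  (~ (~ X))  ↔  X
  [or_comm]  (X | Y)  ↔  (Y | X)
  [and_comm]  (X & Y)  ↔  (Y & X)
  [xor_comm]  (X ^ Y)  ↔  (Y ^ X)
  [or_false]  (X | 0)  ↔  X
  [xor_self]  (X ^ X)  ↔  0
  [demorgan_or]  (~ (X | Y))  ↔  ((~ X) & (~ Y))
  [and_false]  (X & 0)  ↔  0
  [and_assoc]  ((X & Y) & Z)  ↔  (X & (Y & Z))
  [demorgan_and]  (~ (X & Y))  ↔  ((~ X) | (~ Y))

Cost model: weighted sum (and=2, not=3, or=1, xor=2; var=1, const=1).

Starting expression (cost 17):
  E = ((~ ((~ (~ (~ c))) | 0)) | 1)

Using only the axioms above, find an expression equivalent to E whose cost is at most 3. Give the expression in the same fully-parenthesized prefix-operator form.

(c | 1)   [cost 3]

step 1: or_false (→) rewrites ((~ (~ (~ c))) | 0) into (~ (~ (~ c))), now ((~ (~ (~ (~ c)))) | 1)
step 2: not_not (→) rewrites (~ (~ (~ (~ c)))) into (~ (~ c)), now ((~ (~ c)) | 1)
step 3: not_not (→) rewrites (~ (~ c)) into c, reaching cost 3 (bound 3)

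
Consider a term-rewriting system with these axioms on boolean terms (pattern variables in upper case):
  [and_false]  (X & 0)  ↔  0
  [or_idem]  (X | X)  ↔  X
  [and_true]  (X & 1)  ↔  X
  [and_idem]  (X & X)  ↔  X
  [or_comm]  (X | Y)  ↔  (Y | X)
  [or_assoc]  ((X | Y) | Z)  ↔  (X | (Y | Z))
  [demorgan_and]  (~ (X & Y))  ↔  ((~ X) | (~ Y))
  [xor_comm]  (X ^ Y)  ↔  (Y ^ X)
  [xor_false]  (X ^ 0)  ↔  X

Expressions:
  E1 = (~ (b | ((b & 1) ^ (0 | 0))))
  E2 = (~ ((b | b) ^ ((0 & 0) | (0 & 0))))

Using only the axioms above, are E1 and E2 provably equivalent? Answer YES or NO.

step 1: or_idem (→) rewrites (0 | 0) into 0, now (~ (b | ((b & 1) ^ 0)))
step 2: xor_false (→) rewrites ((b & 1) ^ 0) into (b & 1), now (~ (b | (b & 1)))
step 3: and_true (→) rewrites (b & 1) into b, now (~ (b | b))
step 4: xor_false (←) rewrites (b | b) into ((b | b) ^ 0), now (~ ((b | b) ^ 0))
step 5: and_idem (←) rewrites 0 into (0 & 0), now (~ ((b | b) ^ (0 & 0)))
step 6: or_idem (←) rewrites (0 & 0) into ((0 & 0) | (0 & 0)), which is E2

YES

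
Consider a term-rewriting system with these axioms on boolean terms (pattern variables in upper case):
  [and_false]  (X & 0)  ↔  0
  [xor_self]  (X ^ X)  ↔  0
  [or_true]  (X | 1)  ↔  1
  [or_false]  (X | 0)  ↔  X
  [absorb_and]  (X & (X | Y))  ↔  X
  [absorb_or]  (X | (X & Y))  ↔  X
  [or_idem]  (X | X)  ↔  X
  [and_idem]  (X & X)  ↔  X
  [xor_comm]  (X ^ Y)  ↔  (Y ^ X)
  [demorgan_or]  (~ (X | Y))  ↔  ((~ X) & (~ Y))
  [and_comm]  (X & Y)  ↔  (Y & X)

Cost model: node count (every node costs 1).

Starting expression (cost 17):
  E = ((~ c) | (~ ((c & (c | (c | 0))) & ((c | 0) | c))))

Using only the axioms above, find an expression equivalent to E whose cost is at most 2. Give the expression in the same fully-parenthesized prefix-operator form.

(~ c)   [cost 2]

(1) (c | 0)  =[or_false →]=  c    ⊢ ((~ c) | (~ ((c & (c | c)) & ((c | 0) | c))))
(2) (c | 0)  =[or_false →]=  c    ⊢ ((~ c) | (~ ((c & (c | c)) & (c | c))))
(3) (c & (c | c))  =[absorb_and →]=  c    ⊢ ((~ c) | (~ (c & (c | c))))
(4) (c & (c | c))  =[absorb_and →]=  c    ⊢ ((~ c) | (~ c))
(5) ((~ c) | (~ c))  =[or_idem →]=  (~ c)    ⊢ cost 2, within 2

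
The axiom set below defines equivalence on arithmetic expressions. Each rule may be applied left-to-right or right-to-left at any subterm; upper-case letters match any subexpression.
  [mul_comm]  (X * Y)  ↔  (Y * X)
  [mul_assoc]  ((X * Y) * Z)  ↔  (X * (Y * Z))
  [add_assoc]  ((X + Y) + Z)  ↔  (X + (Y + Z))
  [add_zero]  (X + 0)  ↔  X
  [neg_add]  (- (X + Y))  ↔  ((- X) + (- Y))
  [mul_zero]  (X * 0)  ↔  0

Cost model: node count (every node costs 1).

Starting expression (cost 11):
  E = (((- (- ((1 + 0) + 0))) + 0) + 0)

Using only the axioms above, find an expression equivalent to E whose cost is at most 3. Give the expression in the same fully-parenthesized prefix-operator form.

1. [add_zero →] ((- (- ((1 + 0) + 0))) + 0)  →  (- (- ((1 + 0) + 0)));  E = ((- (- ((1 + 0) + 0))) + 0)
2. [add_zero →] ((- (- ((1 + 0) + 0))) + 0)  →  (- (- ((1 + 0) + 0)))
3. [add_zero →] ((1 + 0) + 0)  →  (1 + 0);  E = (- (- (1 + 0)))
4. [add_zero →] (1 + 0)  →  1;  cost 3 ≤ 3, done

(- (- 1))   [cost 3]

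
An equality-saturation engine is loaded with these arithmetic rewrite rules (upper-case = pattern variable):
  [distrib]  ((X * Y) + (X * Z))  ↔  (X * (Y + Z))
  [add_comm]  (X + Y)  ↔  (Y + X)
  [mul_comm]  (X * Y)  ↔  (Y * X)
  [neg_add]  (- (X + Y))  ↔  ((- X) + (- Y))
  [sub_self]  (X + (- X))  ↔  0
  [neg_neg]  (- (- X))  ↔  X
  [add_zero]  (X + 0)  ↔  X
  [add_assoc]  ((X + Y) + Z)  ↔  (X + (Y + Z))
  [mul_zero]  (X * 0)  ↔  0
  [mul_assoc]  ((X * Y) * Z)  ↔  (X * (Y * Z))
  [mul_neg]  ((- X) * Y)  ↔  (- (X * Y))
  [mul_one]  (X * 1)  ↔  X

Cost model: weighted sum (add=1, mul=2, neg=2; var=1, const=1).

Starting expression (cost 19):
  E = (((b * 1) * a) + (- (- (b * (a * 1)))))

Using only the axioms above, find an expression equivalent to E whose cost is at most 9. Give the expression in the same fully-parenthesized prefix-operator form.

((b * a) + (b * a))   [cost 9]

step 1: mul_one (→) rewrites (b * 1) into b, now ((b * a) + (- (- (b * (a * 1)))))
step 2: mul_one (→) rewrites (a * 1) into a, now ((b * a) + (- (- (b * a))))
step 3: neg_neg (→) rewrites (- (- (b * a))) into (b * a), reaching cost 9 (bound 9)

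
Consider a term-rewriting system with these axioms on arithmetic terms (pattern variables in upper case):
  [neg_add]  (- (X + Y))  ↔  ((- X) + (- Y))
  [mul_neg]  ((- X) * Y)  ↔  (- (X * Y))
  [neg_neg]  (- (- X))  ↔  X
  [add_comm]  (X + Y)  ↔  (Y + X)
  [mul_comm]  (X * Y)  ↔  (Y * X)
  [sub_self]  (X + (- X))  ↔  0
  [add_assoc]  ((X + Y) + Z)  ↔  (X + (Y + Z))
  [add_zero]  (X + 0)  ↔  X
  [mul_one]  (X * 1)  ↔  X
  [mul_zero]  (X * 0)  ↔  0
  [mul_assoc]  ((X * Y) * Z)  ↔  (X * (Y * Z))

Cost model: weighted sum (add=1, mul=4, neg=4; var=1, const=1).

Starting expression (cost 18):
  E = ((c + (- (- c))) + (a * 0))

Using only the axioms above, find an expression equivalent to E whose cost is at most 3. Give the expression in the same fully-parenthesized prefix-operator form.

step 1: neg_neg (→) rewrites (- (- c)) into c, now ((c + c) + (a * 0))
step 2: mul_zero (→) rewrites (a * 0) into 0, now ((c + c) + 0)
step 3: add_assoc (→) rewrites ((c + c) + 0) into (c + (c + 0))
step 4: add_zero (→) rewrites (c + 0) into c, reaching cost 3 (bound 3)

(c + c)   [cost 3]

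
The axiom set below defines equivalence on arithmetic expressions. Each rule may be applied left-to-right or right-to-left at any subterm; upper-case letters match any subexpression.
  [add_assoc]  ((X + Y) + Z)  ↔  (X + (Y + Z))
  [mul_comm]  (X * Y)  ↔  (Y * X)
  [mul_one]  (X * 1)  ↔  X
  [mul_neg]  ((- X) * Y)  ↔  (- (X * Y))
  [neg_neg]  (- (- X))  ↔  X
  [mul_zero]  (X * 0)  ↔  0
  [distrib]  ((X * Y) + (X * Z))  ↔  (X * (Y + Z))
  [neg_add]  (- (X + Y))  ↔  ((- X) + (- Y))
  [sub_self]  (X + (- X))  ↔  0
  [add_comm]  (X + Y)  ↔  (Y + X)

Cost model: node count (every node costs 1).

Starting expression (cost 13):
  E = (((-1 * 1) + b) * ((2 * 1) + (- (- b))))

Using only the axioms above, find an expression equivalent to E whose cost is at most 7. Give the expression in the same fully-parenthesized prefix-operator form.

1. [mul_one →] (2 * 1)  →  2;  E = (((-1 * 1) + b) * (2 + (- (- b))))
2. [mul_one →] (-1 * 1)  →  -1;  E = ((-1 + b) * (2 + (- (- b))))
3. [neg_neg →] (- (- b))  →  b;  cost 7 ≤ 7, done

((-1 + b) * (2 + b))   [cost 7]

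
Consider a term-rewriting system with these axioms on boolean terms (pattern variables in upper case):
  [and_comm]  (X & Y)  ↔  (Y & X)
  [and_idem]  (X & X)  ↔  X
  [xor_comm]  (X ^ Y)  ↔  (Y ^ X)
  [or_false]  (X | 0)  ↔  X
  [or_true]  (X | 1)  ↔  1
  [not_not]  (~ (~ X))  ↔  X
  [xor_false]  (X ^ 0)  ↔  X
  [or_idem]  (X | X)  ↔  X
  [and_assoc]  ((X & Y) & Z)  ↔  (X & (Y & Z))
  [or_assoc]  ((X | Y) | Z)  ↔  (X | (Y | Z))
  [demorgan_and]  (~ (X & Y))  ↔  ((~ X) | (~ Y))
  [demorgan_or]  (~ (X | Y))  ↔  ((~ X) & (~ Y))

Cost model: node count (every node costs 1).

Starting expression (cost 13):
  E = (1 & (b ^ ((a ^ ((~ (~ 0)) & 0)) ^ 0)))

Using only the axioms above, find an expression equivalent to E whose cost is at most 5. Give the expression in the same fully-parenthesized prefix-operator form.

(1) (~ (~ 0))  =[not_not →]=  0    ⊢ (1 & (b ^ ((a ^ (0 & 0)) ^ 0)))
(2) (0 & 0)  =[and_idem →]=  0    ⊢ (1 & (b ^ ((a ^ 0) ^ 0)))
(3) (a ^ 0)  =[xor_false →]=  a    ⊢ (1 & (b ^ (a ^ 0)))
(4) (a ^ 0)  =[xor_false →]=  a    ⊢ cost 5, within 5

(1 & (b ^ a))   [cost 5]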